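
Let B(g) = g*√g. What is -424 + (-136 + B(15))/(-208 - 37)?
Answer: -103744/245 - 3*√15/49 ≈ -423.68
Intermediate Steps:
B(g) = g^(3/2)
-424 + (-136 + B(15))/(-208 - 37) = -424 + (-136 + 15^(3/2))/(-208 - 37) = -424 + (-136 + 15*√15)/(-245) = -424 + (-136 + 15*√15)*(-1/245) = -424 + (136/245 - 3*√15/49) = -103744/245 - 3*√15/49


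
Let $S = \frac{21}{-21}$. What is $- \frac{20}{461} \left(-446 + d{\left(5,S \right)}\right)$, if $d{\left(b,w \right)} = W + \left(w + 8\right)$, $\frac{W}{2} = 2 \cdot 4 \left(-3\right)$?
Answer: $\frac{9740}{461} \approx 21.128$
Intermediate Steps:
$S = -1$ ($S = 21 \left(- \frac{1}{21}\right) = -1$)
$W = -48$ ($W = 2 \cdot 2 \cdot 4 \left(-3\right) = 2 \cdot 8 \left(-3\right) = 2 \left(-24\right) = -48$)
$d{\left(b,w \right)} = -40 + w$ ($d{\left(b,w \right)} = -48 + \left(w + 8\right) = -48 + \left(8 + w\right) = -40 + w$)
$- \frac{20}{461} \left(-446 + d{\left(5,S \right)}\right) = - \frac{20}{461} \left(-446 - 41\right) = \left(-20\right) \frac{1}{461} \left(-446 - 41\right) = \left(- \frac{20}{461}\right) \left(-487\right) = \frac{9740}{461}$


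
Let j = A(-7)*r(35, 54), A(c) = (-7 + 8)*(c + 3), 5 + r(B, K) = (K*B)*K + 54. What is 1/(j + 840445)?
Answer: 1/432009 ≈ 2.3148e-6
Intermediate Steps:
r(B, K) = 49 + B*K**2 (r(B, K) = -5 + ((K*B)*K + 54) = -5 + ((B*K)*K + 54) = -5 + (B*K**2 + 54) = -5 + (54 + B*K**2) = 49 + B*K**2)
A(c) = 3 + c (A(c) = 1*(3 + c) = 3 + c)
j = -408436 (j = (3 - 7)*(49 + 35*54**2) = -4*(49 + 35*2916) = -4*(49 + 102060) = -4*102109 = -408436)
1/(j + 840445) = 1/(-408436 + 840445) = 1/432009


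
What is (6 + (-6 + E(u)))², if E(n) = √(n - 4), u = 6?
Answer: 2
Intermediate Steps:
E(n) = √(-4 + n)
(6 + (-6 + E(u)))² = (6 + (-6 + √(-4 + 6)))² = (6 + (-6 + √2))² = (√2)² = 2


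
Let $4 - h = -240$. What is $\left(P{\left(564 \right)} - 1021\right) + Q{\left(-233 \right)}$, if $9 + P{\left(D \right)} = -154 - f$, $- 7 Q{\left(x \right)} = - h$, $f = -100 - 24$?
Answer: $- \frac{7176}{7} \approx -1025.1$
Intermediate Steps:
$f = -124$ ($f = -100 - 24 = -124$)
$h = 244$ ($h = 4 - -240 = 4 + 240 = 244$)
$Q{\left(x \right)} = \frac{244}{7}$ ($Q{\left(x \right)} = - \frac{\left(-1\right) 244}{7} = \left(- \frac{1}{7}\right) \left(-244\right) = \frac{244}{7}$)
$P{\left(D \right)} = -39$ ($P{\left(D \right)} = -9 - 30 = -39$)
$\left(P{\left(564 \right)} - 1021\right) + Q{\left(-233 \right)} = \left(-39 - 1021\right) + \frac{244}{7} = -1060 + \frac{244}{7} = - \frac{7176}{7}$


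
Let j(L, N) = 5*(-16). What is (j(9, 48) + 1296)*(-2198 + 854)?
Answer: -1634304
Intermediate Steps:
j(L, N) = -80
(j(9, 48) + 1296)*(-2198 + 854) = (-80 + 1296)*(-2198 + 854) = 1216*(-1344) = -1634304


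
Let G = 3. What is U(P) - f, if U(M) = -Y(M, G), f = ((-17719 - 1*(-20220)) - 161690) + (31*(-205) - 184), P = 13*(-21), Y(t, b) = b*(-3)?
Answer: 165737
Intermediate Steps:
Y(t, b) = -3*b
P = -273
f = -165728 (f = ((-17719 + 20220) - 161690) + (-6355 - 184) = (2501 - 161690) - 6539 = -159189 - 6539 = -165728)
U(M) = 9 (U(M) = -(-3)*3 = -1*(-9) = 9)
U(P) - f = 9 - 1*(-165728) = 9 + 165728 = 165737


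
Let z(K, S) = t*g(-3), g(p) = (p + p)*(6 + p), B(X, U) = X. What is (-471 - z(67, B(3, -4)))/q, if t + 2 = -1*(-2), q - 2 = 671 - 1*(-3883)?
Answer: -471/4556 ≈ -0.10338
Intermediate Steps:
g(p) = 2*p*(6 + p) (g(p) = (2*p)*(6 + p) = 2*p*(6 + p))
q = 4556 (q = 2 + (671 - 1*(-3883)) = 2 + (671 + 3883) = 2 + 4554 = 4556)
t = 0 (t = -2 - 1*(-2) = -2 + 2 = 0)
z(K, S) = 0 (z(K, S) = 0*(2*(-3)*(6 - 3)) = 0*(2*(-3)*3) = 0*(-18) = 0)
(-471 - z(67, B(3, -4)))/q = (-471 - 1*0)/4556 = (-471 + 0)*(1/4556) = -471*1/4556 = -471/4556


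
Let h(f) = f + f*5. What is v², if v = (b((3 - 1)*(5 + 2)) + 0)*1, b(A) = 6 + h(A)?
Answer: 8100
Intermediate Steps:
h(f) = 6*f (h(f) = f + 5*f = 6*f)
b(A) = 6 + 6*A
v = 90 (v = ((6 + 6*((3 - 1)*(5 + 2))) + 0)*1 = ((6 + 6*(2*7)) + 0)*1 = ((6 + 6*14) + 0)*1 = ((6 + 84) + 0)*1 = (90 + 0)*1 = 90*1 = 90)
v² = 90² = 8100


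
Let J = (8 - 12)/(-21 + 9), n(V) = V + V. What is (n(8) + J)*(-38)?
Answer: -1862/3 ≈ -620.67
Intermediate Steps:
n(V) = 2*V
J = 1/3 (J = -4/(-12) = -4*(-1/12) = 1/3 ≈ 0.33333)
(n(8) + J)*(-38) = (2*8 + 1/3)*(-38) = (16 + 1/3)*(-38) = (49/3)*(-38) = -1862/3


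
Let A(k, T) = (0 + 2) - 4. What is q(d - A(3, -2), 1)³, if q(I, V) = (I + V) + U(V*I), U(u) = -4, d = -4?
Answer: -125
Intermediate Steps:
A(k, T) = -2 (A(k, T) = 2 - 4 = -2)
q(I, V) = -4 + I + V (q(I, V) = (I + V) - 4 = -4 + I + V)
q(d - A(3, -2), 1)³ = (-4 + (-4 - 1*(-2)) + 1)³ = (-4 + (-4 + 2) + 1)³ = (-4 - 2 + 1)³ = (-5)³ = -125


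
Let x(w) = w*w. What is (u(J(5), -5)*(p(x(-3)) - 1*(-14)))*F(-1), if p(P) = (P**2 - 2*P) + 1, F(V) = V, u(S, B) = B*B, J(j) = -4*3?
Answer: -1950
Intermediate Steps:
J(j) = -12
u(S, B) = B**2
x(w) = w**2
p(P) = 1 + P**2 - 2*P
(u(J(5), -5)*(p(x(-3)) - 1*(-14)))*F(-1) = ((-5)**2*((1 + ((-3)**2)**2 - 2*(-3)**2) - 1*(-14)))*(-1) = (25*((1 + 9**2 - 2*9) + 14))*(-1) = (25*((1 + 81 - 18) + 14))*(-1) = (25*(64 + 14))*(-1) = (25*78)*(-1) = 1950*(-1) = -1950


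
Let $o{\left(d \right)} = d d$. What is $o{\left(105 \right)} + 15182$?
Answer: $26207$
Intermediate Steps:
$o{\left(d \right)} = d^{2}$
$o{\left(105 \right)} + 15182 = 105^{2} + 15182 = 11025 + 15182 = 26207$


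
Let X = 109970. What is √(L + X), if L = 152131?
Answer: 7*√5349 ≈ 511.96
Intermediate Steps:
√(L + X) = √(152131 + 109970) = √262101 = 7*√5349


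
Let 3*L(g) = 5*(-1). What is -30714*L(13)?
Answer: 51190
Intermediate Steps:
L(g) = -5/3 (L(g) = (5*(-1))/3 = (⅓)*(-5) = -5/3)
-30714*L(13) = -30714*(-5/3) = 51190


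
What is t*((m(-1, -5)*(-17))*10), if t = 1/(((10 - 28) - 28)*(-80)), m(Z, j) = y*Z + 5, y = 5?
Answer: 0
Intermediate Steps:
m(Z, j) = 5 + 5*Z (m(Z, j) = 5*Z + 5 = 5 + 5*Z)
t = 1/3680 (t = -1/80/(-18 - 28) = -1/80/(-46) = -1/46*(-1/80) = 1/3680 ≈ 0.00027174)
t*((m(-1, -5)*(-17))*10) = (((5 + 5*(-1))*(-17))*10)/3680 = (((5 - 5)*(-17))*10)/3680 = ((0*(-17))*10)/3680 = (0*10)/3680 = (1/3680)*0 = 0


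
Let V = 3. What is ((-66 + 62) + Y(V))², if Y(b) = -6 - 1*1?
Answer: 121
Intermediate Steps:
Y(b) = -7 (Y(b) = -6 - 1 = -7)
((-66 + 62) + Y(V))² = ((-66 + 62) - 7)² = (-4 - 7)² = (-11)² = 121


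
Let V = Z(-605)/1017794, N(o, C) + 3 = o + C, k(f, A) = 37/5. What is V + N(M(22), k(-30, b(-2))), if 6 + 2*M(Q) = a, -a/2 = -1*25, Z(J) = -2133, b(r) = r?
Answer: 134338143/5088970 ≈ 26.398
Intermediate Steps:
a = 50 (a = -(-2)*25 = -2*(-25) = 50)
M(Q) = 22 (M(Q) = -3 + (1/2)*50 = -3 + 25 = 22)
k(f, A) = 37/5 (k(f, A) = 37*(1/5) = 37/5)
N(o, C) = -3 + C + o (N(o, C) = -3 + (o + C) = -3 + (C + o) = -3 + C + o)
V = -2133/1017794 ≈ -0.0020957
V + N(M(22), k(-30, b(-2))) = -2133/1017794 + (-3 + 37/5 + 22) = -2133/1017794 + 132/5 = 134338143/5088970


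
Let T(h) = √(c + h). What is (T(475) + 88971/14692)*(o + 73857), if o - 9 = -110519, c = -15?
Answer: -3261054063/14692 - 73306*√115 ≈ -1.0081e+6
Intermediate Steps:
o = -110510 (o = 9 - 110519 = -110510)
T(h) = √(-15 + h)
(T(475) + 88971/14692)*(o + 73857) = (√(-15 + 475) + 88971/14692)*(-110510 + 73857) = (√460 + 88971*(1/14692))*(-36653) = (2*√115 + 88971/14692)*(-36653) = (88971/14692 + 2*√115)*(-36653) = -3261054063/14692 - 73306*√115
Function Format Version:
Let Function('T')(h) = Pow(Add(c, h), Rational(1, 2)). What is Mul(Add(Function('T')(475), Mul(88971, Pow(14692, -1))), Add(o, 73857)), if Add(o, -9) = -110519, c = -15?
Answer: Add(Rational(-3261054063, 14692), Mul(-73306, Pow(115, Rational(1, 2)))) ≈ -1.0081e+6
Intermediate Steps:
o = -110510 (o = Add(9, -110519) = -110510)
Function('T')(h) = Pow(Add(-15, h), Rational(1, 2))
Mul(Add(Function('T')(475), Mul(88971, Pow(14692, -1))), Add(o, 73857)) = Mul(Add(Pow(Add(-15, 475), Rational(1, 2)), Mul(88971, Pow(14692, -1))), Add(-110510, 73857)) = Mul(Add(Pow(460, Rational(1, 2)), Mul(88971, Rational(1, 14692))), -36653) = Mul(Add(Mul(2, Pow(115, Rational(1, 2))), Rational(88971, 14692)), -36653) = Mul(Add(Rational(88971, 14692), Mul(2, Pow(115, Rational(1, 2)))), -36653) = Add(Rational(-3261054063, 14692), Mul(-73306, Pow(115, Rational(1, 2))))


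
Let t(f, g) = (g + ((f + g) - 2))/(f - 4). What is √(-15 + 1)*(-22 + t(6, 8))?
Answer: -12*I*√14 ≈ -44.9*I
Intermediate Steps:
t(f, g) = (-2 + f + 2*g)/(-4 + f) (t(f, g) = (g + (-2 + f + g))/(-4 + f) = (-2 + f + 2*g)/(-4 + f))
√(-15 + 1)*(-22 + t(6, 8)) = √(-15 + 1)*(-22 + (-2 + 6 + 2*8)/(-4 + 6)) = √(-14)*(-22 + (-2 + 6 + 16)/2) = (I*√14)*(-22 + (½)*20) = (I*√14)*(-22 + 10) = (I*√14)*(-12) = -12*I*√14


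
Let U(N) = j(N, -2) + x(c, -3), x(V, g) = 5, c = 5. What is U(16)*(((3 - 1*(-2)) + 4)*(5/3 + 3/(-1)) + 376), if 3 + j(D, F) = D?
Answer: 6552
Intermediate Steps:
j(D, F) = -3 + D
U(N) = 2 + N (U(N) = (-3 + N) + 5 = 2 + N)
U(16)*(((3 - 1*(-2)) + 4)*(5/3 + 3/(-1)) + 376) = (2 + 16)*(((3 - 1*(-2)) + 4)*(5/3 + 3/(-1)) + 376) = 18*(((3 + 2) + 4)*(5*(⅓) + 3*(-1)) + 376) = 18*((5 + 4)*(5/3 - 3) + 376) = 18*(9*(-4/3) + 376) = 18*(-12 + 376) = 18*364 = 6552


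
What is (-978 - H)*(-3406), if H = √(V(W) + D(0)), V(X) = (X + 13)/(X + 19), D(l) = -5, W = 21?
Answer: 3331068 + 1703*I*√415/5 ≈ 3.3311e+6 + 6938.5*I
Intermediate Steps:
V(X) = (13 + X)/(19 + X)
H = I*√415/10 (H = √((13 + 21)/(19 + 21) - 5) = √(34/40 - 5) = √((1/40)*34 - 5) = √(17/20 - 5) = √(-83/20) = I*√415/10 ≈ 2.0372*I)
(-978 - H)*(-3406) = (-978 - I*√415/10)*(-3406) = 3331068 + 1703*I*√415/5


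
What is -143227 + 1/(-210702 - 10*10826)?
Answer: -45683970375/318962 ≈ -1.4323e+5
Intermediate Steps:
-143227 + 1/(-210702 - 10*10826) = -143227 + 1/(-210702 - 108260) = -143227 + 1/(-318962) = -143227 - 1/318962 = -45683970375/318962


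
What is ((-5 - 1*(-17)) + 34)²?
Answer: 2116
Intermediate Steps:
((-5 - 1*(-17)) + 34)² = ((-5 + 17) + 34)² = (12 + 34)² = 46² = 2116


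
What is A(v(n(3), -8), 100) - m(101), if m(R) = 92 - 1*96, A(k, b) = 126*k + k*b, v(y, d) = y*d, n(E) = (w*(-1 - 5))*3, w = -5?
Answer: -162716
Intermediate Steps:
n(E) = 90 (n(E) = -5*(-1 - 5)*3 = -5*(-6)*3 = 30*3 = 90)
v(y, d) = d*y
A(k, b) = 126*k + b*k
m(R) = -4 (m(R) = 92 - 96 = -4)
A(v(n(3), -8), 100) - m(101) = (-8*90)*(126 + 100) - 1*(-4) = -720*226 + 4 = -162720 + 4 = -162716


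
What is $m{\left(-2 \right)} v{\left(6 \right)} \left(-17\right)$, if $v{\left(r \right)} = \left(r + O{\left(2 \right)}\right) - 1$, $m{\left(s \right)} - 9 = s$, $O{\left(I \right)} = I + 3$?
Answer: $-1190$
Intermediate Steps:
$O{\left(I \right)} = 3 + I$
$m{\left(s \right)} = 9 + s$
$v{\left(r \right)} = 4 + r$ ($v{\left(r \right)} = \left(r + \left(3 + 2\right)\right) - 1 = \left(r + 5\right) - 1 = \left(5 + r\right) - 1 = 4 + r$)
$m{\left(-2 \right)} v{\left(6 \right)} \left(-17\right) = \left(9 - 2\right) \left(4 + 6\right) \left(-17\right) = 7 \cdot 10 \left(-17\right) = 70 \left(-17\right) = -1190$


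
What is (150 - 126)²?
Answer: 576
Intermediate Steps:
(150 - 126)² = 24² = 576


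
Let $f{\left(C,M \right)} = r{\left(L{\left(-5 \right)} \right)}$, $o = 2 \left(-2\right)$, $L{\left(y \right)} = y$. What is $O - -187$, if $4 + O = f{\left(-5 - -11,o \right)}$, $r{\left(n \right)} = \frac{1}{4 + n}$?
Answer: $182$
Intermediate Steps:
$o = -4$
$f{\left(C,M \right)} = -1$ ($f{\left(C,M \right)} = \frac{1}{4 - 5} = \frac{1}{-1} = -1$)
$O = -5$ ($O = -4 - 1 = -5$)
$O - -187 = -5 - -187 = -5 + 187 = 182$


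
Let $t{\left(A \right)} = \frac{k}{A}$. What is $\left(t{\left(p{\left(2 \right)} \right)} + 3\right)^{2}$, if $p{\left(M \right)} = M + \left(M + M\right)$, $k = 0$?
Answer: $9$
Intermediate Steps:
$p{\left(M \right)} = 3 M$ ($p{\left(M \right)} = M + 2 M = 3 M$)
$t{\left(A \right)} = 0$ ($t{\left(A \right)} = \frac{0}{A} = 0$)
$\left(t{\left(p{\left(2 \right)} \right)} + 3\right)^{2} = \left(0 + 3\right)^{2} = 3^{2} = 9$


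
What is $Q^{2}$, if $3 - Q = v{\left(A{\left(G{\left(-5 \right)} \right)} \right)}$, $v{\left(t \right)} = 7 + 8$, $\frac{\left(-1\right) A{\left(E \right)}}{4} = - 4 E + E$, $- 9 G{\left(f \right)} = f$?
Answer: $144$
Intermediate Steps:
$G{\left(f \right)} = - \frac{f}{9}$
$A{\left(E \right)} = 12 E$ ($A{\left(E \right)} = - 4 \left(- 4 E + E\right) = - 4 \left(- 3 E\right) = 12 E$)
$v{\left(t \right)} = 15$
$Q = -12$ ($Q = 3 - 15 = -12$)
$Q^{2} = \left(-12\right)^{2} = 144$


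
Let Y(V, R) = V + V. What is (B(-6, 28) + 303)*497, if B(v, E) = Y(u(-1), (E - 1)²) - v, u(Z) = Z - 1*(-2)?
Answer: 154567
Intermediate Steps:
u(Z) = 2 + Z (u(Z) = Z + 2 = 2 + Z)
Y(V, R) = 2*V
B(v, E) = 2 - v (B(v, E) = 2*(2 - 1) - v = 2*1 - v = 2 - v)
(B(-6, 28) + 303)*497 = ((2 - 1*(-6)) + 303)*497 = ((2 + 6) + 303)*497 = (8 + 303)*497 = 311*497 = 154567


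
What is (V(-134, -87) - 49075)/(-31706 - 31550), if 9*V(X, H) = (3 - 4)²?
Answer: 220837/284652 ≈ 0.77581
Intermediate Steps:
V(X, H) = ⅑ (V(X, H) = (3 - 4)²/9 = (⅑)*(-1)² = (⅑)*1 = ⅑)
(V(-134, -87) - 49075)/(-31706 - 31550) = (⅑ - 49075)/(-31706 - 31550) = -441674/9/(-63256) = -441674/9*(-1/63256) = 220837/284652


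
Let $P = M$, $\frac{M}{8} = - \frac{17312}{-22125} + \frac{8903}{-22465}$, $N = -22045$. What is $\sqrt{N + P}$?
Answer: $\frac{i \sqrt{8712617067133895085}}{19881525} \approx 148.47 i$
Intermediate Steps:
$M = \frac{307096328}{99407625}$ ($M = 8 \left(- \frac{17312}{-22125} + \frac{8903}{-22465}\right) = 8 \left(\left(-17312\right) \left(- \frac{1}{22125}\right) + 8903 \left(- \frac{1}{22465}\right)\right) = 8 \left(\frac{17312}{22125} - \frac{8903}{22465}\right) = 8 \cdot \frac{38387041}{99407625} = \frac{307096328}{99407625} \approx 3.0893$)
$P = \frac{307096328}{99407625} \approx 3.0893$
$\sqrt{N + P} = \sqrt{-22045 + \frac{307096328}{99407625}} = \sqrt{- \frac{2191133996797}{99407625}} = \frac{i \sqrt{8712617067133895085}}{19881525}$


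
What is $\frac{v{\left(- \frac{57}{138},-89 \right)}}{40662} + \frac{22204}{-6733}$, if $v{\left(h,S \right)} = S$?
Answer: $- \frac{903458285}{273777246} \approx -3.3$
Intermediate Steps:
$\frac{v{\left(- \frac{57}{138},-89 \right)}}{40662} + \frac{22204}{-6733} = - \frac{89}{40662} + \frac{22204}{-6733} = \left(-89\right) \frac{1}{40662} + 22204 \left(- \frac{1}{6733}\right) = - \frac{89}{40662} - \frac{22204}{6733} = - \frac{903458285}{273777246}$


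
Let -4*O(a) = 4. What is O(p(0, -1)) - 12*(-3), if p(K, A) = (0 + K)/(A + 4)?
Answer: 35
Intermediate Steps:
p(K, A) = K/(4 + A)
O(a) = -1 (O(a) = -¼*4 = -1)
O(p(0, -1)) - 12*(-3) = -1 - 12*(-3) = -1 + 36 = 35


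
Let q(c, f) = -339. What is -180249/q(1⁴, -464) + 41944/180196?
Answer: 2707863985/5090537 ≈ 531.94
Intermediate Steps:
-180249/q(1⁴, -464) + 41944/180196 = -180249/(-339) + 41944/180196 = -180249*(-1/339) + 41944*(1/180196) = 60083/113 + 10486/45049 = 2707863985/5090537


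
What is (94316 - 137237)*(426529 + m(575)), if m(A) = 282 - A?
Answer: -18294475356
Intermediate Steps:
(94316 - 137237)*(426529 + m(575)) = (94316 - 137237)*(426529 + (282 - 1*575)) = -42921*(426529 + (282 - 575)) = -42921*(426529 - 293) = -42921*426236 = -18294475356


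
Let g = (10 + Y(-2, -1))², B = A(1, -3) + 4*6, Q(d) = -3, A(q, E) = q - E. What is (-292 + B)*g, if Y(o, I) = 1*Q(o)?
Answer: -12936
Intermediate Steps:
Y(o, I) = -3 (Y(o, I) = 1*(-3) = -3)
B = 28 (B = (1 - 1*(-3)) + 4*6 = (1 + 3) + 24 = 4 + 24 = 28)
g = 49 (g = (10 - 3)² = 7² = 49)
(-292 + B)*g = (-292 + 28)*49 = -264*49 = -12936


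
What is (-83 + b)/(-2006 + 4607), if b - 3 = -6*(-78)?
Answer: 388/2601 ≈ 0.14917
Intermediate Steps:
b = 471 (b = 3 - 6*(-78) = 3 + 468 = 471)
(-83 + b)/(-2006 + 4607) = (-83 + 471)/(-2006 + 4607) = 388/2601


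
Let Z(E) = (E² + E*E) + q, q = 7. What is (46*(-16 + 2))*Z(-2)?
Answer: -9660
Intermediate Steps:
Z(E) = 7 + 2*E² (Z(E) = (E² + E*E) + 7 = (E² + E²) + 7 = 2*E² + 7 = 7 + 2*E²)
(46*(-16 + 2))*Z(-2) = (46*(-16 + 2))*(7 + 2*(-2)²) = (46*(-14))*(7 + 2*4) = -644*(7 + 8) = -644*15 = -9660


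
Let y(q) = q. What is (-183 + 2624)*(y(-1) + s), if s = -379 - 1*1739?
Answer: -5172479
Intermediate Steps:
s = -2118 (s = -379 - 1739 = -2118)
(-183 + 2624)*(y(-1) + s) = (-183 + 2624)*(-1 - 2118) = 2441*(-2119) = -5172479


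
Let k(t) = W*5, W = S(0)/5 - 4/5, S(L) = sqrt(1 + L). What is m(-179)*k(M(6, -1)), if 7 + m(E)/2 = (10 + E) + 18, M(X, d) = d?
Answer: 948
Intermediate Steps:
m(E) = 42 + 2*E (m(E) = -14 + 2*((10 + E) + 18) = -14 + 2*(28 + E) = -14 + (56 + 2*E) = 42 + 2*E)
W = -3/5 (W = sqrt(1 + 0)/5 - 4/5 = sqrt(1)*(1/5) - 4*1/5 = 1*(1/5) - 4/5 = 1/5 - 4/5 = -3/5 ≈ -0.60000)
k(t) = -3 (k(t) = -3/5*5 = -3)
m(-179)*k(M(6, -1)) = (42 + 2*(-179))*(-3) = (42 - 358)*(-3) = -316*(-3) = 948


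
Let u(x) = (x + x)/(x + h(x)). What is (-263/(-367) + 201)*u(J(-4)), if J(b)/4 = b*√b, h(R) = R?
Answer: 74030/367 ≈ 201.72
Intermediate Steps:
J(b) = 4*b^(3/2) (J(b) = 4*(b*√b) = 4*b^(3/2))
u(x) = 1 (u(x) = (x + x)/(x + x) = (2*x)/((2*x)) = (2*x)*(1/(2*x)) = 1)
(-263/(-367) + 201)*u(J(-4)) = (-263/(-367) + 201)*1 = (-263*(-1/367) + 201)*1 = (263/367 + 201)*1 = (74030/367)*1 = 74030/367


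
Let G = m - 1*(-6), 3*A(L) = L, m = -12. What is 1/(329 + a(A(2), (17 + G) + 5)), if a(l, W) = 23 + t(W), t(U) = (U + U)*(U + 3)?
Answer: 1/960 ≈ 0.0010417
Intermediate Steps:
t(U) = 2*U*(3 + U) (t(U) = (2*U)*(3 + U) = 2*U*(3 + U))
A(L) = L/3
G = -6 (G = -12 - 1*(-6) = -12 + 6 = -6)
a(l, W) = 23 + 2*W*(3 + W)
1/(329 + a(A(2), (17 + G) + 5)) = 1/(329 + (23 + 2*((17 - 6) + 5)*(3 + ((17 - 6) + 5)))) = 1/(329 + (23 + 2*(11 + 5)*(3 + (11 + 5)))) = 1/(329 + (23 + 2*16*(3 + 16))) = 1/(329 + (23 + 2*16*19)) = 1/(329 + (23 + 608)) = 1/(329 + 631) = 1/960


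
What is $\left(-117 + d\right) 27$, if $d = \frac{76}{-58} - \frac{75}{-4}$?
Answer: $- \frac{311823}{116} \approx -2688.1$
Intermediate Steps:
$d = \frac{2023}{116}$ ($d = 76 \left(- \frac{1}{58}\right) - - \frac{75}{4} = - \frac{38}{29} + \frac{75}{4} = \frac{2023}{116} \approx 17.44$)
$\left(-117 + d\right) 27 = \left(-117 + \frac{2023}{116}\right) 27 = \left(- \frac{11549}{116}\right) 27 = - \frac{311823}{116}$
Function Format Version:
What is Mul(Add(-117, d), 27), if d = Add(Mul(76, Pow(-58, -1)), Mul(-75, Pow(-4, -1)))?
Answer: Rational(-311823, 116) ≈ -2688.1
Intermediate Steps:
d = Rational(2023, 116) (d = Add(Mul(76, Rational(-1, 58)), Mul(-75, Rational(-1, 4))) = Add(Rational(-38, 29), Rational(75, 4)) = Rational(2023, 116) ≈ 17.440)
Mul(Add(-117, d), 27) = Mul(Add(-117, Rational(2023, 116)), 27) = Mul(Rational(-11549, 116), 27) = Rational(-311823, 116)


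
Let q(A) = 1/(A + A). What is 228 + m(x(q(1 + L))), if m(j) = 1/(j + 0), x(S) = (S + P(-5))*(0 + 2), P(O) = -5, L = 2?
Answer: 6609/29 ≈ 227.90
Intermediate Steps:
q(A) = 1/(2*A)
x(S) = -10 + 2*S (x(S) = (S - 5)*(0 + 2) = (-5 + S)*2 = -10 + 2*S)
m(j) = 1/j
228 + m(x(q(1 + L))) = 228 + 1/(-10 + 2*(1/(2*(1 + 2)))) = 228 + 1/(-10 + 2*((½)/3)) = 228 + 1/(-10 + 2*((½)*(⅓))) = 228 + 1/(-10 + 2*(⅙)) = 228 + 1/(-10 + ⅓) = 228 + 1/(-29/3) = 228 - 3/29 = 6609/29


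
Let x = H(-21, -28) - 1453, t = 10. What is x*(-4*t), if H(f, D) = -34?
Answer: 59480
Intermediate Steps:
x = -1487 (x = -34 - 1453 = -1487)
x*(-4*t) = -(-5948)*10 = -1487*(-40) = 59480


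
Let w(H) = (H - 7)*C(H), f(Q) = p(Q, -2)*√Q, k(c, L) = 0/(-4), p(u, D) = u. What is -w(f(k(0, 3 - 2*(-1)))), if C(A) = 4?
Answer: 28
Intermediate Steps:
k(c, L) = 0 (k(c, L) = 0*(-¼) = 0)
f(Q) = Q^(3/2) (f(Q) = Q*√Q = Q^(3/2))
w(H) = -28 + 4*H (w(H) = (H - 7)*4 = (-7 + H)*4 = -28 + 4*H)
-w(f(k(0, 3 - 2*(-1)))) = -(-28 + 4*0^(3/2)) = -(-28 + 4*0) = -(-28 + 0) = -1*(-28) = 28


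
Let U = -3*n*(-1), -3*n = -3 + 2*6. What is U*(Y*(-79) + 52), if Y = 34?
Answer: 23706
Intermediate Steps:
n = -3 (n = -(-3 + 2*6)/3 = -(-3 + 12)/3 = -⅓*9 = -3)
U = -9 (U = -3*(-3)*(-1) = 9*(-1) = -9)
U*(Y*(-79) + 52) = -9*(34*(-79) + 52) = -9*(-2686 + 52) = -9*(-2634) = 23706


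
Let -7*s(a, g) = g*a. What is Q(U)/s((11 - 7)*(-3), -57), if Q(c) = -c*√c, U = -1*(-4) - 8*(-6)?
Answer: 182*√13/171 ≈ 3.8375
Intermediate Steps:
U = 52 (U = 4 + 48 = 52)
Q(c) = -c^(3/2)
s(a, g) = -a*g/7 (s(a, g) = -g*a/7 = -a*g/7)
Q(U)/s((11 - 7)*(-3), -57) = (-52^(3/2))/((-⅐*(11 - 7)*(-3)*(-57))) = (-104*√13)/((-⅐*4*(-3)*(-57))) = (-104*√13)/((-⅐*(-12)*(-57))) = (-104*√13)/(-684/7) = -104*√13*(-7/684) = 182*√13/171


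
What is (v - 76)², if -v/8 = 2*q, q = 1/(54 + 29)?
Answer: 39992976/6889 ≈ 5805.3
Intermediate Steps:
q = 1/83 ≈ 0.012048
v = -16/83 ≈ -0.19277
(v - 76)² = (-16/83 - 76)² = (-6324/83)² = 39992976/6889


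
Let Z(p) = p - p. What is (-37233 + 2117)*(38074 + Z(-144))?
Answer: -1337006584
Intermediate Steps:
Z(p) = 0
(-37233 + 2117)*(38074 + Z(-144)) = (-37233 + 2117)*(38074 + 0) = -35116*38074 = -1337006584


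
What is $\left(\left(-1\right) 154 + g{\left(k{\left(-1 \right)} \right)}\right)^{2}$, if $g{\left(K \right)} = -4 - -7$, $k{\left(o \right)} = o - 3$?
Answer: $22801$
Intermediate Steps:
$k{\left(o \right)} = -3 + o$ ($k{\left(o \right)} = o - 3 = -3 + o$)
$g{\left(K \right)} = 3$ ($g{\left(K \right)} = -4 + 7 = 3$)
$\left(\left(-1\right) 154 + g{\left(k{\left(-1 \right)} \right)}\right)^{2} = \left(\left(-1\right) 154 + 3\right)^{2} = \left(-154 + 3\right)^{2} = \left(-151\right)^{2} = 22801$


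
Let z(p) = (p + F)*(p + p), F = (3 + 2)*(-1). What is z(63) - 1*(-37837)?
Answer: 45145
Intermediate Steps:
F = -5 (F = 5*(-1) = -5)
z(p) = 2*p*(-5 + p) (z(p) = (p - 5)*(p + p) = (-5 + p)*(2*p) = 2*p*(-5 + p))
z(63) - 1*(-37837) = 2*63*(-5 + 63) - 1*(-37837) = 2*63*58 + 37837 = 7308 + 37837 = 45145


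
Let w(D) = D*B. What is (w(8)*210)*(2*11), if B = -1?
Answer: -36960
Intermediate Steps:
w(D) = -D (w(D) = D*(-1) = -D)
(w(8)*210)*(2*11) = (-1*8*210)*(2*11) = -8*210*22 = -1680*22 = -36960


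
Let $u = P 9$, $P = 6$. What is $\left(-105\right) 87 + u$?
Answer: $-9081$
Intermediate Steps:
$u = 54$ ($u = 6 \cdot 9 = 54$)
$\left(-105\right) 87 + u = \left(-105\right) 87 + 54 = -9135 + 54 = -9081$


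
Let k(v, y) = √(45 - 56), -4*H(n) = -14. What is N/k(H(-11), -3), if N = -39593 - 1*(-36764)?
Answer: 2829*I*√11/11 ≈ 852.98*I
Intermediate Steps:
N = -2829 (N = -39593 + 36764 = -2829)
H(n) = 7/2 (H(n) = -¼*(-14) = 7/2)
k(v, y) = I*√11 (k(v, y) = √(-11) = I*√11)
N/k(H(-11), -3) = -2829*(-I*√11/11) = -(-2829)*I*√11/11 = 2829*I*√11/11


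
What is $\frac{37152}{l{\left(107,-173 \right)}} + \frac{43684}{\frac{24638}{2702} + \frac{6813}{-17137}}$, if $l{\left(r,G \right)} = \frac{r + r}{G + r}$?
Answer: $- \frac{34830799027771}{5400994595} \approx -6449.0$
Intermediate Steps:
$l{\left(r,G \right)} = \frac{2 r}{G + r}$
$\frac{37152}{l{\left(107,-173 \right)}} + \frac{43684}{\frac{24638}{2702} + \frac{6813}{-17137}} = \frac{37152}{2 \cdot 107 \frac{1}{-173 + 107}} + \frac{43684}{\frac{24638}{2702} + \frac{6813}{-17137}} = \frac{37152}{2 \cdot 107 \frac{1}{-66}} + \frac{43684}{24638 \cdot \frac{1}{2702} + 6813 \left(- \frac{1}{17137}\right)} = \frac{37152}{2 \cdot 107 \left(- \frac{1}{66}\right)} + \frac{43684}{\frac{12319}{1351} - \frac{6813}{17137}} = \frac{37152}{- \frac{107}{33}} + \frac{43684}{\frac{201906340}{23152087}} = 37152 \left(- \frac{33}{107}\right) + 43684 \cdot \frac{23152087}{201906340} = - \frac{1226016}{107} + \frac{252843942127}{50476585} = - \frac{34830799027771}{5400994595}$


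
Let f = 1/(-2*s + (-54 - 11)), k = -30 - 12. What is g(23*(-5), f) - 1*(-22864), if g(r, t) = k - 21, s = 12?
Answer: 22801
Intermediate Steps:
k = -42
f = -1/89 (f = 1/(-2*12 + (-54 - 11)) = 1/(-24 - 65) = 1/(-89) = -1/89 ≈ -0.011236)
g(r, t) = -63 (g(r, t) = -42 - 21 = -63)
g(23*(-5), f) - 1*(-22864) = -63 - 1*(-22864) = -63 + 22864 = 22801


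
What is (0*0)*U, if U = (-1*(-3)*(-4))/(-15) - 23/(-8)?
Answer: 0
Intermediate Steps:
U = 147/40 (U = (3*(-4))*(-1/15) - 23*(-⅛) = -12*(-1/15) + 23/8 = ⅘ + 23/8 = 147/40 ≈ 3.6750)
(0*0)*U = (0*0)*(147/40) = 0*(147/40) = 0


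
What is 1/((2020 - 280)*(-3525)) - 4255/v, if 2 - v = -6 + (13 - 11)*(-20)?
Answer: -2174836879/24534000 ≈ -88.646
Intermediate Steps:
v = 48 (v = 2 - (-6 + (13 - 11)*(-20)) = 2 - (-6 + 2*(-20)) = 2 - (-6 - 40) = 2 - 1*(-46) = 2 + 46 = 48)
1/((2020 - 280)*(-3525)) - 4255/v = 1/((2020 - 280)*(-3525)) - 4255/48 = -1/3525/1740 - 4255*1/48 = (1/1740)*(-1/3525) - 4255/48 = -1/6133500 - 4255/48 = -2174836879/24534000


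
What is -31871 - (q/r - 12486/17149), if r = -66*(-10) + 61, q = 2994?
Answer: -394109058359/12364429 ≈ -31874.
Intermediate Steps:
r = 721 (r = 660 + 61 = 721)
-31871 - (q/r - 12486/17149) = -31871 - (2994/721 - 12486/17149) = -31871 - 1*42341700/12364429 = -31871 - 42341700/12364429 = -394109058359/12364429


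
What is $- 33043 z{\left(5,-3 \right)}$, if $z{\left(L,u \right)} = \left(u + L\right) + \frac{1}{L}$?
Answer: $- \frac{363473}{5} \approx -72695.0$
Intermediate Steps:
$z{\left(L,u \right)} = L + u + \frac{1}{L}$ ($z{\left(L,u \right)} = \left(L + u\right) + \frac{1}{L} = L + u + \frac{1}{L}$)
$- 33043 z{\left(5,-3 \right)} = - 33043 \left(5 - 3 + \frac{1}{5}\right) = \left(-33043\right) \frac{11}{5} = - \frac{363473}{5}$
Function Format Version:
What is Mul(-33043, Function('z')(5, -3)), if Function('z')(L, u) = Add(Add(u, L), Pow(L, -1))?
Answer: Rational(-363473, 5) ≈ -72695.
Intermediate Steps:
Function('z')(L, u) = Add(L, u, Pow(L, -1)) (Function('z')(L, u) = Add(Add(L, u), Pow(L, -1)) = Add(L, u, Pow(L, -1)))
Mul(-33043, Function('z')(5, -3)) = Mul(-33043, Add(5, -3, Pow(5, -1))) = Mul(-33043, Add(5, -3, Rational(1, 5))) = Mul(-33043, Rational(11, 5)) = Rational(-363473, 5)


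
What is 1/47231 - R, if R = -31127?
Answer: 1470159338/47231 ≈ 31127.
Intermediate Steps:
1/47231 - R = 1/47231 - 1*(-31127) = 1/47231 + 31127 = 1470159338/47231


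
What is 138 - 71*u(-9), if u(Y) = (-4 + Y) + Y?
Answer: 1700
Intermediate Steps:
u(Y) = -4 + 2*Y
138 - 71*u(-9) = 138 - 71*(-4 + 2*(-9)) = 138 - 71*(-4 - 18) = 138 - 71*(-22) = 138 + 1562 = 1700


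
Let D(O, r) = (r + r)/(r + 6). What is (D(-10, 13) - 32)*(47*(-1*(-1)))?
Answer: -27354/19 ≈ -1439.7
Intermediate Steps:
D(O, r) = 2*r/(6 + r) (D(O, r) = (2*r)/(6 + r) = 2*r/(6 + r))
(D(-10, 13) - 32)*(47*(-1*(-1))) = (2*13/(6 + 13) - 32)*(47*(-1*(-1))) = (2*13/19 - 32)*(47*1) = (2*13*(1/19) - 32)*47 = (26/19 - 32)*47 = -582/19*47 = -27354/19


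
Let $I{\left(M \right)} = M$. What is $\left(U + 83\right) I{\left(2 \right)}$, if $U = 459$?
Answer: $1084$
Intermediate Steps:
$\left(U + 83\right) I{\left(2 \right)} = \left(459 + 83\right) 2 = 542 \cdot 2 = 1084$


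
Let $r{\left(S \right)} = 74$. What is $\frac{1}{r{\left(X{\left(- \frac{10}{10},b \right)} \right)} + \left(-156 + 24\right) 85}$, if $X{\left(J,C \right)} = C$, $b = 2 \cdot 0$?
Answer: $- \frac{1}{11146} \approx -8.9718 \cdot 10^{-5}$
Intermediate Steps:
$b = 0$
$\frac{1}{r{\left(X{\left(- \frac{10}{10},b \right)} \right)} + \left(-156 + 24\right) 85} = \frac{1}{74 + \left(-156 + 24\right) 85} = \frac{1}{74 - 11220} = \frac{1}{-11146} = - \frac{1}{11146}$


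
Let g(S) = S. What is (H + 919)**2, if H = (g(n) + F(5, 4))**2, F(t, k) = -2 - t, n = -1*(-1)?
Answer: 912025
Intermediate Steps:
n = 1
H = 36 (H = (1 + (-2 - 1*5))**2 = (1 + (-2 - 5))**2 = (1 - 7)**2 = (-6)**2 = 36)
(H + 919)**2 = (36 + 919)**2 = 955**2 = 912025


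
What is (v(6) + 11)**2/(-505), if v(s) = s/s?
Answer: -144/505 ≈ -0.28515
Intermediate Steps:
v(s) = 1
(v(6) + 11)**2/(-505) = (1 + 11)**2/(-505) = 12**2*(-1/505) = 144*(-1/505) = -144/505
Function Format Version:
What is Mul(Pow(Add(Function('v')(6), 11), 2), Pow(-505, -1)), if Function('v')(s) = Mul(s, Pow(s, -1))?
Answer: Rational(-144, 505) ≈ -0.28515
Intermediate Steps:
Function('v')(s) = 1
Mul(Pow(Add(Function('v')(6), 11), 2), Pow(-505, -1)) = Mul(Pow(Add(1, 11), 2), Pow(-505, -1)) = Mul(Pow(12, 2), Rational(-1, 505)) = Mul(144, Rational(-1, 505)) = Rational(-144, 505)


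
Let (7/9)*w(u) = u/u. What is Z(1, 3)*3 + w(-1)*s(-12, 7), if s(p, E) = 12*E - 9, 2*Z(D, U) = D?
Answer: 1371/14 ≈ 97.929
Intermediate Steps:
Z(D, U) = D/2
w(u) = 9/7 (w(u) = 9*(u/u)/7 = (9/7)*1 = 9/7)
s(p, E) = -9 + 12*E
Z(1, 3)*3 + w(-1)*s(-12, 7) = ((½)*1)*3 + 9*(-9 + 12*7)/7 = (½)*3 + 9*(-9 + 84)/7 = 3/2 + (9/7)*75 = 3/2 + 675/7 = 1371/14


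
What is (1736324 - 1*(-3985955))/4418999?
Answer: 5722279/4418999 ≈ 1.2949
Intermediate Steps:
(1736324 - 1*(-3985955))/4418999 = (1736324 + 3985955)*(1/4418999) = 5722279*(1/4418999) = 5722279/4418999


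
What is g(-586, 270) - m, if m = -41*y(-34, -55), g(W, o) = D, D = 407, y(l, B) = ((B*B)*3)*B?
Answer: -20463718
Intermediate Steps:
y(l, B) = 3*B³ (y(l, B) = (B²*3)*B = (3*B²)*B = 3*B³)
g(W, o) = 407
m = 20464125 (m = -123*(-55)³ = -123*(-166375) = -41*(-499125) = 20464125)
g(-586, 270) - m = 407 - 1*20464125 = 407 - 20464125 = -20463718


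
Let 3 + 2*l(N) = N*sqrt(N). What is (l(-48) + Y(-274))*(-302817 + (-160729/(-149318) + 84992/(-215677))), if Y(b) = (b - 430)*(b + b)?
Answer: -7524485280038704692885/64408916572 + 468097702563772080*I*sqrt(3)/16102229143 ≈ -1.1682e+11 + 5.0351e+7*I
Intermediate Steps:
l(N) = -3/2 + N**(3/2)/2 (l(N) = -3/2 + (N*sqrt(N))/2 = -3/2 + N**(3/2)/2)
Y(b) = 2*b*(-430 + b) (Y(b) = (-430 + b)*(2*b) = 2*b*(-430 + b))
(l(-48) + Y(-274))*(-302817 + (-160729/(-149318) + 84992/(-215677))) = ((-3/2 + (-48)**(3/2)/2) + 2*(-274)*(-430 - 274))*(-302817 + (-160729/(-149318) + 84992/(-215677))) = ((-3/2 + (-192*I*sqrt(3))/2) + 2*(-274)*(-704))*(-302817 + (-160729*(-1/149318) + 84992*(-1/215677))) = ((-3/2 - 96*I*sqrt(3)) + 385792)*(-302817 + (160729/149318 - 84992/215677)) = (771581/2 - 96*I*sqrt(3))*(-302817 + 21974713077/32204458286) = (771581/2 - 96*I*sqrt(3))*(-9752035470078585/32204458286) = -7524485280038704692885/64408916572 + 468097702563772080*I*sqrt(3)/16102229143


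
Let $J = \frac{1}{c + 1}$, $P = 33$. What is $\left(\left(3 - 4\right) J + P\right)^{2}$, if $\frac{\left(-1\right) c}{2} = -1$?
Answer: $\frac{9604}{9} \approx 1067.1$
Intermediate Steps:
$c = 2$ ($c = \left(-2\right) \left(-1\right) = 2$)
$J = \frac{1}{3}$ ($J = \frac{1}{2 + 1} = \frac{1}{3} \approx 0.33333$)
$\left(\left(3 - 4\right) J + P\right)^{2} = \left(\left(3 - 4\right) \frac{1}{3} + 33\right)^{2} = \left(\left(-1\right) \frac{1}{3} + 33\right)^{2} = \left(- \frac{1}{3} + 33\right)^{2} = \left(\frac{98}{3}\right)^{2} = \frac{9604}{9}$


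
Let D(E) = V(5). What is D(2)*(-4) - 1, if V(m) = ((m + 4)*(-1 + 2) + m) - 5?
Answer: -37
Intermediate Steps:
V(m) = -1 + 2*m (V(m) = ((4 + m)*1 + m) - 5 = ((4 + m) + m) - 5 = (4 + 2*m) - 5 = -1 + 2*m)
D(E) = 9 (D(E) = -1 + 2*5 = -1 + 10 = 9)
D(2)*(-4) - 1 = 9*(-4) - 1 = -36 - 1 = -37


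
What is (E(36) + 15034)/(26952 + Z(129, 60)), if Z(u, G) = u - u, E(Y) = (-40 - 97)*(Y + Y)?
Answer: 2585/13476 ≈ 0.19182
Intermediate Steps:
E(Y) = -274*Y
Z(u, G) = 0
(E(36) + 15034)/(26952 + Z(129, 60)) = (-274*36 + 15034)/(26952 + 0) = (-9864 + 15034)/26952 = 5170*(1/26952) = 2585/13476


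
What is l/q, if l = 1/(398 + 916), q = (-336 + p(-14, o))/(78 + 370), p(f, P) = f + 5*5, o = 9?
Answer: -224/213525 ≈ -0.0010491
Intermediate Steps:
p(f, P) = 25 + f (p(f, P) = f + 25 = 25 + f)
q = -325/448 (q = (-336 + (25 - 14))/(78 + 370) = (-336 + 11)/448 = -325*1/448 = -325/448 ≈ -0.72545)
l = 1/1314 ≈ 0.00076103
l/q = 1/(1314*(-325/448)) = (1/1314)*(-448/325) = -224/213525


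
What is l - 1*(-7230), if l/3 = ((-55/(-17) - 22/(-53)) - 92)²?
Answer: 24879234057/811801 ≈ 30647.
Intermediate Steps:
l = 19009912827/811801 (l = 3*((-55/(-17) - 22/(-53)) - 92)² = 3*((-55*(-1/17) - 22*(-1/53)) - 92)² = 3*((55/17 + 22/53) - 92)² = 3*(3289/901 - 92)² = 3*(-79603/901)² = 3*(6336637609/811801) = 19009912827/811801 ≈ 23417.)
l - 1*(-7230) = 19009912827/811801 - 1*(-7230) = 19009912827/811801 + 7230 = 24879234057/811801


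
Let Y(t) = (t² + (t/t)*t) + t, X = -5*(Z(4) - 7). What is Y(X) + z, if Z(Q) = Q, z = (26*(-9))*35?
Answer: -7935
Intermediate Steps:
z = -8190 (z = -234*35 = -8190)
X = 15 (X = -5*(4 - 7) = -5*(-3) = 15)
Y(t) = t² + 2*t (Y(t) = (t² + 1*t) + t = (t² + t) + t = (t + t²) + t = t² + 2*t)
Y(X) + z = 15*(2 + 15) - 8190 = 15*17 - 8190 = 255 - 8190 = -7935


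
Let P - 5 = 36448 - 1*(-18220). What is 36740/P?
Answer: 36740/54673 ≈ 0.67200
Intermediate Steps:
P = 54673 (P = 5 + (36448 - 1*(-18220)) = 5 + (36448 + 18220) = 5 + 54668 = 54673)
36740/P = 36740/54673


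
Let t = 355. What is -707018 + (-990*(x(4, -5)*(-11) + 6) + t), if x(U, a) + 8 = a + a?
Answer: -908623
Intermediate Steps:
x(U, a) = -8 + 2*a (x(U, a) = -8 + (a + a) = -8 + 2*a)
-707018 + (-990*(x(4, -5)*(-11) + 6) + t) = -707018 + (-990*((-8 + 2*(-5))*(-11) + 6) + 355) = -707018 + (-990*((-8 - 10)*(-11) + 6) + 355) = -707018 + (-990*(-18*(-11) + 6) + 355) = -707018 + (-990*(198 + 6) + 355) = -707018 + (-990*204 + 355) = -707018 + (-201960 + 355) = -707018 - 201605 = -908623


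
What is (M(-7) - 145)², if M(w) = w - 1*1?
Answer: 23409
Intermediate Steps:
M(w) = -1 + w (M(w) = w - 1 = -1 + w)
(M(-7) - 145)² = ((-1 - 7) - 145)² = (-8 - 145)² = (-153)² = 23409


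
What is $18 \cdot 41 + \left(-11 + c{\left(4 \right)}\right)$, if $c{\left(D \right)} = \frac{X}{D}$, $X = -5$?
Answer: $\frac{2903}{4} \approx 725.75$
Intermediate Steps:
$c{\left(D \right)} = - \frac{5}{D}$
$18 \cdot 41 + \left(-11 + c{\left(4 \right)}\right) = 18 \cdot 41 - \left(11 + \frac{5}{4}\right) = 738 - \frac{49}{4} = \frac{2903}{4}$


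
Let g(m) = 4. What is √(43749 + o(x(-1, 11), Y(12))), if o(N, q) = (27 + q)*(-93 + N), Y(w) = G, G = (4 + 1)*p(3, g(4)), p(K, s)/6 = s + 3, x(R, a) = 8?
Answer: 2*√5901 ≈ 153.64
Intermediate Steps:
p(K, s) = 18 + 6*s (p(K, s) = 6*(s + 3) = 6*(3 + s) = 18 + 6*s)
G = 210 (G = (4 + 1)*(18 + 6*4) = 5*(18 + 24) = 5*42 = 210)
Y(w) = 210
o(N, q) = (-93 + N)*(27 + q)
√(43749 + o(x(-1, 11), Y(12))) = √(43749 + (-2511 - 93*210 + 27*8 + 8*210)) = √(43749 + (-2511 - 19530 + 216 + 1680)) = √(43749 - 20145) = √23604 = 2*√5901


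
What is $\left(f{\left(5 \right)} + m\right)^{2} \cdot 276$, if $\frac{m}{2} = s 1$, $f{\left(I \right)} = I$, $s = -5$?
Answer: $6900$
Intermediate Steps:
$m = -10$ ($m = 2 \left(\left(-5\right) 1\right) = 2 \left(-5\right) = -10$)
$\left(f{\left(5 \right)} + m\right)^{2} \cdot 276 = \left(5 - 10\right)^{2} \cdot 276 = \left(-5\right)^{2} \cdot 276 = 25 \cdot 276 = 6900$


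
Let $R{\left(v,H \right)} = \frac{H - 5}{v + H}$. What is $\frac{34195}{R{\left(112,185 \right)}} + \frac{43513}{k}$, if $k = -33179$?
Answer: $\frac{7487894921}{132716} \approx 56420.0$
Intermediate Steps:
$R{\left(v,H \right)} = \frac{-5 + H}{H + v}$
$\frac{34195}{R{\left(112,185 \right)}} + \frac{43513}{k} = \frac{34195}{\frac{1}{185 + 112} \left(-5 + 185\right)} + \frac{43513}{-33179} = \frac{34195}{\frac{1}{297} \cdot 180} + 43513 \left(- \frac{1}{33179}\right) = \frac{34195}{\frac{1}{297} \cdot 180} - \frac{43513}{33179} = \frac{34195}{\frac{20}{33}} - \frac{43513}{33179} = 34195 \cdot \frac{33}{20} - \frac{43513}{33179} = \frac{225687}{4} - \frac{43513}{33179} = \frac{7487894921}{132716}$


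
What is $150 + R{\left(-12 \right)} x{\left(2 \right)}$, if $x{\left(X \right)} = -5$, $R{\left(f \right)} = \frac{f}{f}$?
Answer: $145$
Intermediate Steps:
$R{\left(f \right)} = 1$
$150 + R{\left(-12 \right)} x{\left(2 \right)} = 150 + 1 \left(-5\right) = 150 - 5 = 145$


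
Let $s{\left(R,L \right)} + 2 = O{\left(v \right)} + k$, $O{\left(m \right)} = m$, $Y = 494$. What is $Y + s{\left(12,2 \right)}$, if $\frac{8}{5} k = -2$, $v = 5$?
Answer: $\frac{1983}{4} \approx 495.75$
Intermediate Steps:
$k = - \frac{5}{4}$ ($k = \frac{5}{8} \left(-2\right) = - \frac{5}{4} \approx -1.25$)
$s{\left(R,L \right)} = \frac{7}{4}$ ($s{\left(R,L \right)} = -2 + \left(5 - \frac{5}{4}\right) = -2 + \frac{15}{4} = \frac{7}{4}$)
$Y + s{\left(12,2 \right)} = 494 + \frac{7}{4} = \frac{1983}{4}$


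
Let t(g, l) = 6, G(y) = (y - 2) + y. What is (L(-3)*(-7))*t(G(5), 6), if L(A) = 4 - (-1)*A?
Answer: -42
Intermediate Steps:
G(y) = -2 + 2*y (G(y) = (-2 + y) + y = -2 + 2*y)
L(A) = 4 + A
(L(-3)*(-7))*t(G(5), 6) = ((4 - 3)*(-7))*6 = (1*(-7))*6 = -7*6 = -42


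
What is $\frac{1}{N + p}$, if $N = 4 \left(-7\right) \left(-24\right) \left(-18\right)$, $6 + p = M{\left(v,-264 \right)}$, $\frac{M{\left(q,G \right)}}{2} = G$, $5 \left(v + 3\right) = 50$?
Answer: $- \frac{1}{12630} \approx -7.9177 \cdot 10^{-5}$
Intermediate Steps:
$v = 7$ ($v = -3 + \frac{1}{5} \cdot 50 = -3 + 10 = 7$)
$M{\left(q,G \right)} = 2 G$
$p = -534$ ($p = -6 + 2 \left(-264\right) = -6 - 528 = -534$)
$N = -12096$ ($N = \left(-28\right) \left(-24\right) \left(-18\right) = 672 \left(-18\right) = -12096$)
$\frac{1}{N + p} = \frac{1}{-12096 - 534} = \frac{1}{-12630} = - \frac{1}{12630}$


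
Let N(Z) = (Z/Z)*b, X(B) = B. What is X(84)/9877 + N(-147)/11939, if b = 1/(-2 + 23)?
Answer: 3010039/353764509 ≈ 0.0085086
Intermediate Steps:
b = 1/21 ≈ 0.047619
N(Z) = 1/21 (N(Z) = (Z/Z)*(1/21) = 1*(1/21) = 1/21)
X(84)/9877 + N(-147)/11939 = 84/9877 + (1/21)/11939 = 84*(1/9877) + (1/21)*(1/11939) = 12/1411 + 1/250719 = 3010039/353764509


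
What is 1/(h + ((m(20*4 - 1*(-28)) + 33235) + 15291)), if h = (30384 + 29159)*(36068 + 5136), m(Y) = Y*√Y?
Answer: 1226729149/3009728810011898546 - 162*√3/1504864405005949273 ≈ 4.0759e-10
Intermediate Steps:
m(Y) = Y^(3/2)
h = 2453409772 (h = 59543*41204 = 2453409772)
1/(h + ((m(20*4 - 1*(-28)) + 33235) + 15291)) = 1/(2453409772 + (((20*4 - 1*(-28))^(3/2) + 33235) + 15291)) = 1/(2453409772 + (((80 + 28)^(3/2) + 33235) + 15291)) = 1/(2453409772 + ((108^(3/2) + 33235) + 15291)) = 1/(2453409772 + ((648*√3 + 33235) + 15291)) = 1/(2453409772 + ((33235 + 648*√3) + 15291)) = 1/(2453409772 + (48526 + 648*√3)) = 1/(2453458298 + 648*√3)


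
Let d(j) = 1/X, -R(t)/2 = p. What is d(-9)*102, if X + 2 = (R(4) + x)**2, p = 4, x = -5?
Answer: 102/167 ≈ 0.61078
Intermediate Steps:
R(t) = -8 (R(t) = -2*4 = -8)
X = 167 (X = -2 + (-8 - 5)**2 = -2 + (-13)**2 = -2 + 169 = 167)
d(j) = 1/167
d(-9)*102 = (1/167)*102 = 102/167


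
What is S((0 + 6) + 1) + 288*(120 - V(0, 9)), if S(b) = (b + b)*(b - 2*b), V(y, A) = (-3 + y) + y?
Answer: 35326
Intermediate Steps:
V(y, A) = -3 + 2*y
S(b) = -2*b**2 (S(b) = (2*b)*(-b) = -2*b**2)
S((0 + 6) + 1) + 288*(120 - V(0, 9)) = -2*((0 + 6) + 1)**2 + 288*(120 - (-3 + 2*0)) = -2*(6 + 1)**2 + 288*(120 - (-3 + 0)) = -2*7**2 + 288*(120 - 1*(-3)) = -2*49 + 288*(120 + 3) = -98 + 288*123 = -98 + 35424 = 35326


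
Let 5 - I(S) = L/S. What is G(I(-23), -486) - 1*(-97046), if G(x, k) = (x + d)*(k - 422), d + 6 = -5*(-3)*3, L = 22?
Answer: 1293186/23 ≈ 56226.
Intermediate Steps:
I(S) = 5 - 22/S
d = 39 (d = -6 - 5*(-3)*3 = -6 + 15*3 = -6 + 45 = 39)
G(x, k) = (-422 + k)*(39 + x) (G(x, k) = (x + 39)*(k - 422) = (39 + x)*(-422 + k) = (-422 + k)*(39 + x))
G(I(-23), -486) - 1*(-97046) = (-16458 - 422*(5 - 22/(-23)) + 39*(-486) - 486*(5 - 22/(-23))) - 1*(-97046) = (-16458 - 422*(5 - 22*(-1/23)) - 18954 - 486*(5 - 22*(-1/23))) + 97046 = (-16458 - 422*(5 + 22/23) - 18954 - 486*(5 + 22/23)) + 97046 = (-16458 - 422*137/23 - 18954 - 486*137/23) + 97046 = (-16458 - 57814/23 - 18954 - 66582/23) + 97046 = -938872/23 + 97046 = 1293186/23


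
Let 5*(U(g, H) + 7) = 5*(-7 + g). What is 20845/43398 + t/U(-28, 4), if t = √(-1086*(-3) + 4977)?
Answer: 20845/43398 - √915/14 ≈ -1.6803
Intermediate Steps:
t = 3*√915 (t = √(3258 + 4977) = √8235 = 3*√915 ≈ 90.747)
U(g, H) = -14 + g (U(g, H) = -7 + (5*(-7 + g))/5 = -7 + (-35 + 5*g)/5 = -7 + (-7 + g) = -14 + g)
20845/43398 + t/U(-28, 4) = 20845/43398 + (3*√915)/(-14 - 28) = 20845*(1/43398) + (3*√915)/(-42) = 20845/43398 + (3*√915)*(-1/42) = 20845/43398 - √915/14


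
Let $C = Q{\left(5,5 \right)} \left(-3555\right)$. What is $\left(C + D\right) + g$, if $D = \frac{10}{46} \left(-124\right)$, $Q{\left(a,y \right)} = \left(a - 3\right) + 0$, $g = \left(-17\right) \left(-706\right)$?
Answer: $\frac{111896}{23} \approx 4865.0$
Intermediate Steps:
$g = 12002$
$Q{\left(a,y \right)} = -3 + a$ ($Q{\left(a,y \right)} = \left(-3 + a\right) + 0 = -3 + a$)
$C = -7110$ ($C = \left(-3 + 5\right) \left(-3555\right) = 2 \left(-3555\right) = -7110$)
$D = - \frac{620}{23}$ ($D = 10 \cdot \frac{1}{46} \left(-124\right) = \frac{5}{23} \left(-124\right) = - \frac{620}{23} \approx -26.957$)
$\left(C + D\right) + g = \left(-7110 - \frac{620}{23}\right) + 12002 = - \frac{164150}{23} + 12002 = \frac{111896}{23}$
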